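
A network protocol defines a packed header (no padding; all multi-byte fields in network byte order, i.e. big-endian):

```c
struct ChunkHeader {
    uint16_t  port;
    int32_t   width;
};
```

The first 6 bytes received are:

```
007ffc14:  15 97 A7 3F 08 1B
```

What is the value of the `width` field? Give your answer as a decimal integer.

-1489041381

`width` follows `port` (2 bytes), so it starts at byte offset 2 and occupies 4 bytes.
Bytes at offsets 2..5: A7 3F 08 1B.
Big-endian: lowest address holds the most-significant byte.
The bytes are already most-significant first: 0xA73F081B.
Top bit is set, so as a signed 32-bit value this is 0xA73F081B − 2^32 = -1489041381.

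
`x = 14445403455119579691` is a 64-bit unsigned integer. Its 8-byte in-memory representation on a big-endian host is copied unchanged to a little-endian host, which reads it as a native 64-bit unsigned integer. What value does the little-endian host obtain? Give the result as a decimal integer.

3123978942346787016

14445403455119579691 in 64-bit hexadecimal is 0xC87861E84B9A5A2B.
Stored big-endian, the bytes at ascending addresses are C8 78 61 E8 4B 9A 5A 2B.
Read back as little-endian, the first byte is least significant, giving 0x2B5A9A4BE86178C8.
0x2B5A9A4BE86178C8 = 3123978942346787016.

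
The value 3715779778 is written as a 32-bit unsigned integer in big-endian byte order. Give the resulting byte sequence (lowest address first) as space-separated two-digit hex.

3715779778 in hexadecimal, padded to 32 bits, is 0xDD7A4CC2.
Split into bytes (most-significant first): DD 7A 4C C2.
Big-endian stores the most-significant byte at the lowest address.
So the memory order matches the most-significant-first order: DD 7A 4C C2.

DD 7A 4C C2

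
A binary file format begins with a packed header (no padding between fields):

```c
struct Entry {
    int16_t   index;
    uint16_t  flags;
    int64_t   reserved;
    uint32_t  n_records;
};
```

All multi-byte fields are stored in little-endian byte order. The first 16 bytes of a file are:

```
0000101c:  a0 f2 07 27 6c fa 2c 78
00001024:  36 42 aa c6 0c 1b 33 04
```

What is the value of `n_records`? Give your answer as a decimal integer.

70458124

`n_records` follows `index` (2 B), `flags` (2 B), `reserved` (8 B), so it starts at offset 2 + 2 + 8 = 12 and occupies 4 bytes.
Bytes at offsets 12..15: 0C 1B 33 04.
In little-endian order the low byte comes first in memory.
Reassemble most-significant byte first: 04 33 1B 0C → 0x04331B0C.
0x04331B0C = 70458124.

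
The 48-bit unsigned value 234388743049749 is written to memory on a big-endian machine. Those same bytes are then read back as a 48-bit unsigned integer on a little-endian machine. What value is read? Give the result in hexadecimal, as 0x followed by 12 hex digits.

234388743049749 in 48-bit hexadecimal is 0xD52CE1C4D215.
Stored big-endian, the bytes at ascending addresses are D5 2C E1 C4 D2 15.
Read back as little-endian, the first byte is least significant, giving 0x15D2C4E12CD5.

0x15D2C4E12CD5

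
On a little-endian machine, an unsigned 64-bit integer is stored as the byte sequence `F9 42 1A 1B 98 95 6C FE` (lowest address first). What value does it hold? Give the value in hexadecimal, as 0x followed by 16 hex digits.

0xFE6C95981B1A42F9

Little-endian stores the least-significant byte at the lowest address.
Reassemble most-significant byte first: FE 6C 95 98 1B 1A 42 F9 → 0xFE6C95981B1A42F9.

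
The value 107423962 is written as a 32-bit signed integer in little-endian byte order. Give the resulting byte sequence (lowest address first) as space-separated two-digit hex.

DA 28 67 06

107423962 in hexadecimal, padded to 32 bits, is 0x066728DA.
Split into bytes (most-significant first): 06 67 28 DA.
In little-endian order the low byte comes first in memory.
So at ascending addresses the bytes are DA 28 67 06.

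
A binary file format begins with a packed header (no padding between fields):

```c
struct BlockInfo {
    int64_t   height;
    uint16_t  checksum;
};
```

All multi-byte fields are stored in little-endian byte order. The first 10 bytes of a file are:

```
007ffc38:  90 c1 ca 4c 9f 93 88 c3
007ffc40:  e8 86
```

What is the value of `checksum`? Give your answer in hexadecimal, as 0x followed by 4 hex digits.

`checksum` follows `height` (8 bytes), so it starts at byte offset 8 and occupies 2 bytes.
Bytes at offsets 8..9: E8 86.
Little-endian: lowest address holds the least-significant byte.
Reassemble most-significant byte first: 86 E8 → 0x86E8.

0x86E8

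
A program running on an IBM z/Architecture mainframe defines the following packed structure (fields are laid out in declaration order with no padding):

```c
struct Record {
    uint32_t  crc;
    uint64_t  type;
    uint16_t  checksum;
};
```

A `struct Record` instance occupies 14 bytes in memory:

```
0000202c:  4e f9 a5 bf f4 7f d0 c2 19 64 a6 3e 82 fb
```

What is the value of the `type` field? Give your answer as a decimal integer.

`type` follows `crc` (4 bytes), so it starts at byte offset 4 and occupies 8 bytes.
Bytes at offsets 4..11: F4 7F D0 C2 19 64 A6 3E.
In big-endian order the high byte comes first in memory.
The bytes are already most-significant first: 0xF47FD0C21964A63E.
0xF47FD0C21964A63E = 17618029799364929086.

17618029799364929086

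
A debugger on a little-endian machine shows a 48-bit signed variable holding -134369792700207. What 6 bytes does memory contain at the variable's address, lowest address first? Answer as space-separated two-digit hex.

D1 D0 3C 98 CA 85

Two's complement of -134369792700207 in 48 bits: 134369792700207 = 0x7A3567C32F2F; invert → 0x85CA983CD0D0; add 1 → 0x85CA983CD0D1.
Split into bytes (most-significant first): 85 CA 98 3C D0 D1.
Little-endian stores the least-significant byte at the lowest address.
So at ascending addresses the bytes are D1 D0 3C 98 CA 85.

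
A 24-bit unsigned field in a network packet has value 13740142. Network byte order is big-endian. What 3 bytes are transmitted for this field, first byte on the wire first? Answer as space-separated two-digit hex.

13740142 in hexadecimal, padded to 24 bits, is 0xD1A86E.
Split into bytes (most-significant first): D1 A8 6E.
Big-endian stores the most-significant byte at the lowest address.
So the memory order matches the most-significant-first order: D1 A8 6E.

D1 A8 6E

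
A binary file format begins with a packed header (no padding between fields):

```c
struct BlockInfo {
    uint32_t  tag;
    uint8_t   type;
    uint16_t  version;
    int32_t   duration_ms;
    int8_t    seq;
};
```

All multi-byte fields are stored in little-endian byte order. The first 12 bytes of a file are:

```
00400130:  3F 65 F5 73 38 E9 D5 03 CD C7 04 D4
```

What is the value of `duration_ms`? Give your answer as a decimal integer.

80203011

`duration_ms` follows `tag` (4 B), `type` (1 B), `version` (2 B), so it starts at offset 4 + 1 + 2 = 7 and occupies 4 bytes.
Bytes at offsets 7..10: 03 CD C7 04.
Little-endian: lowest address holds the least-significant byte.
Reassemble most-significant byte first: 04 C7 CD 03 → 0x04C7CD03.
0x04C7CD03 = 80203011.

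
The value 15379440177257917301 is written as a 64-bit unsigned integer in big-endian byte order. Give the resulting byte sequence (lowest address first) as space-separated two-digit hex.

15379440177257917301 in hexadecimal, padded to 64 bits, is 0xD56EBF5B81D42B75.
Split into bytes (most-significant first): D5 6E BF 5B 81 D4 2B 75.
In big-endian order the high byte comes first in memory.
So the memory order matches the most-significant-first order: D5 6E BF 5B 81 D4 2B 75.

D5 6E BF 5B 81 D4 2B 75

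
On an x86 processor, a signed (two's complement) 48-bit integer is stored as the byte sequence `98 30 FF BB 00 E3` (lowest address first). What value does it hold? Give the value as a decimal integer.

Little-endian: lowest address holds the least-significant byte.
Reassemble most-significant byte first: E3 00 BB FF 30 98 → 0xE300BBFF3098.
Top bit is set, so as a signed 48-bit value this is 0xE300BBFF3098 − 2^48 = -31882683141992.

-31882683141992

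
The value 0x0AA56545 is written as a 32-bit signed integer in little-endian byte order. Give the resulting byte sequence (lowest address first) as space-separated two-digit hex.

45 65 A5 0A

Split into bytes (most-significant first): 0A A5 65 45.
Little-endian stores the least-significant byte at the lowest address.
So at ascending addresses the bytes are 45 65 A5 0A.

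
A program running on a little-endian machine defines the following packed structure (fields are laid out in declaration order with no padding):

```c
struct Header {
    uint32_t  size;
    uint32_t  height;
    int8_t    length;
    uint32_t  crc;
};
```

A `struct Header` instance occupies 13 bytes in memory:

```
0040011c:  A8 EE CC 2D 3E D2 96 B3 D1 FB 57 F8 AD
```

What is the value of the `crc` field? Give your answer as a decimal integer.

`crc` follows `size` (4 B), `height` (4 B), `length` (1 B), so it starts at offset 4 + 4 + 1 = 9 and occupies 4 bytes.
Bytes at offsets 9..12: FB 57 F8 AD.
In little-endian order the low byte comes first in memory.
Reassemble most-significant byte first: AD F8 57 FB → 0xADF857FB.
0xADF857FB = 2918733819.

2918733819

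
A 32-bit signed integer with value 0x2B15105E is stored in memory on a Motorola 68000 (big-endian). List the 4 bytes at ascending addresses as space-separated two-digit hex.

2B 15 10 5E

Split into bytes (most-significant first): 2B 15 10 5E.
Big-endian: lowest address holds the most-significant byte.
So the memory order matches the most-significant-first order: 2B 15 10 5E.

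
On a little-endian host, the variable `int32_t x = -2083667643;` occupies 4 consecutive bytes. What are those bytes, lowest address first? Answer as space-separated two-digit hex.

Two's complement of -2083667643 in 32 bits: 2083667643 = 0x7C323EBB; invert → 0x83CDC144; add 1 → 0x83CDC145.
Split into bytes (most-significant first): 83 CD C1 45.
Little-endian stores the least-significant byte at the lowest address.
So at ascending addresses the bytes are 45 C1 CD 83.

45 C1 CD 83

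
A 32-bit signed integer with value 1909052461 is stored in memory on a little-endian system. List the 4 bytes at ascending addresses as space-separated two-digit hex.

1909052461 in hexadecimal, padded to 32 bits, is 0x71C9D42D.
Split into bytes (most-significant first): 71 C9 D4 2D.
Little-endian: lowest address holds the least-significant byte.
So at ascending addresses the bytes are 2D D4 C9 71.

2D D4 C9 71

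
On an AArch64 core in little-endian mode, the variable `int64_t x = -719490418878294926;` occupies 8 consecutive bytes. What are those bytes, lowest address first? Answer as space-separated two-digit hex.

Two's complement of -719490418878294926 in 64 bits: 719490418878294926 = 0x09FC24B95489AB8E; invert → 0xF603DB46AB765471; add 1 → 0xF603DB46AB765472.
Split into bytes (most-significant first): F6 03 DB 46 AB 76 54 72.
In little-endian order the low byte comes first in memory.
So at ascending addresses the bytes are 72 54 76 AB 46 DB 03 F6.

72 54 76 AB 46 DB 03 F6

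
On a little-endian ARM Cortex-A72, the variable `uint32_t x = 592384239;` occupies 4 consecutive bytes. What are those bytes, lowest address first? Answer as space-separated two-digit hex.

EF 10 4F 23

592384239 in hexadecimal, padded to 32 bits, is 0x234F10EF.
Split into bytes (most-significant first): 23 4F 10 EF.
Little-endian stores the least-significant byte at the lowest address.
So at ascending addresses the bytes are EF 10 4F 23.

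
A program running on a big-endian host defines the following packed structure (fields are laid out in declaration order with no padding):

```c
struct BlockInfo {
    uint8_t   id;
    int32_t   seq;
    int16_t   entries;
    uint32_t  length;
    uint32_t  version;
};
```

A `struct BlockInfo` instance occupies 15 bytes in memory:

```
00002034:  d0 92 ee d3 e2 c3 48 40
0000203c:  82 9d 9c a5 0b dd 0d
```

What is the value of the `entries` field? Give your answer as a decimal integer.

-15544

`entries` follows `id` (1 B), `seq` (4 B), so it starts at offset 1 + 4 = 5 and occupies 2 bytes.
Bytes at offsets 5..6: C3 48.
Big-endian stores the most-significant byte at the lowest address.
The bytes are already most-significant first: 0xC348.
Top bit is set, so as a signed 16-bit value this is 0xC348 − 2^16 = -15544.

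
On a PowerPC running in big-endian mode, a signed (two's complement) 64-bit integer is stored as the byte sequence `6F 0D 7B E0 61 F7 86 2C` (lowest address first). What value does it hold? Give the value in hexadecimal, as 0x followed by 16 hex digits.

0x6F0D7BE061F7862C

Big-endian: lowest address holds the most-significant byte.
The bytes are already most-significant first: 0x6F0D7BE061F7862C.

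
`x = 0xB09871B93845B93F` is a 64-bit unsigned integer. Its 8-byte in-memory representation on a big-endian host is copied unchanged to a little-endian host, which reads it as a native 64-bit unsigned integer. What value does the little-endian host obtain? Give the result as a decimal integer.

Stored big-endian, the bytes at ascending addresses are B0 98 71 B9 38 45 B9 3F.
Read back as little-endian, the first byte is least significant, giving 0x3FB94538B97198B0.
0x3FB94538B97198B0 = 4591777405012646064.

4591777405012646064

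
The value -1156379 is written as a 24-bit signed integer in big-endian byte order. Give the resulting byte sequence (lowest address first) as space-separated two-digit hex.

EE 5A E5

Two's complement of -1156379 in 24 bits: 1156379 = 0x11A51B; invert → 0xEE5AE4; add 1 → 0xEE5AE5.
Split into bytes (most-significant first): EE 5A E5.
Big-endian: lowest address holds the most-significant byte.
So the memory order matches the most-significant-first order: EE 5A E5.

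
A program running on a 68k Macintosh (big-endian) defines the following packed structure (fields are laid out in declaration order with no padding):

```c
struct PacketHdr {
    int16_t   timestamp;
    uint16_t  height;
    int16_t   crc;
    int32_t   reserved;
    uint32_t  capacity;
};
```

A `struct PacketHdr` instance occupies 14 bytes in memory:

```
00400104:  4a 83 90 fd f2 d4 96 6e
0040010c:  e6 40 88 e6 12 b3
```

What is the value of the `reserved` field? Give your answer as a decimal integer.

`reserved` follows `timestamp` (2 B), `height` (2 B), `crc` (2 B), so it starts at offset 2 + 2 + 2 = 6 and occupies 4 bytes.
Bytes at offsets 6..9: 96 6E E6 40.
Big-endian: lowest address holds the most-significant byte.
The bytes are already most-significant first: 0x966EE640.
Top bit is set, so as a signed 32-bit value this is 0x966EE640 − 2^32 = -1771116992.

-1771116992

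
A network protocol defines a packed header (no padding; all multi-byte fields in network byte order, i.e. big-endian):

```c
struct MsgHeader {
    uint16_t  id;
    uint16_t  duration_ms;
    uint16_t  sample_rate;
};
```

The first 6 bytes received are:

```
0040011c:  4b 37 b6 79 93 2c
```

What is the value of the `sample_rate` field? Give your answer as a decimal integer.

`sample_rate` follows `id` (2 B), `duration_ms` (2 B), so it starts at offset 2 + 2 = 4 and occupies 2 bytes.
Bytes at offsets 4..5: 93 2C.
Big-endian: lowest address holds the most-significant byte.
The bytes are already most-significant first: 0x932C.
0x932C = 37676.

37676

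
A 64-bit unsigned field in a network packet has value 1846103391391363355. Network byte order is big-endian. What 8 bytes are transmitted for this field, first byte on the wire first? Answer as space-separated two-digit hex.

1846103391391363355 in hexadecimal, padded to 64 bits, is 0x199EAD40DE86B11B.
Split into bytes (most-significant first): 19 9E AD 40 DE 86 B1 1B.
In big-endian order the high byte comes first in memory.
So the memory order matches the most-significant-first order: 19 9E AD 40 DE 86 B1 1B.

19 9E AD 40 DE 86 B1 1B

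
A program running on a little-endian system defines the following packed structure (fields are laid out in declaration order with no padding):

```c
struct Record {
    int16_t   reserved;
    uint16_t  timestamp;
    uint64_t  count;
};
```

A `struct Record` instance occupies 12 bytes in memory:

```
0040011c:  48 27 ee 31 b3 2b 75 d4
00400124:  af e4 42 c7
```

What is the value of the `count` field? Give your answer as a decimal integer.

14358290005845420979

`count` follows `reserved` (2 B), `timestamp` (2 B), so it starts at offset 2 + 2 = 4 and occupies 8 bytes.
Bytes at offsets 4..11: B3 2B 75 D4 AF E4 42 C7.
In little-endian order the low byte comes first in memory.
Reassemble most-significant byte first: C7 42 E4 AF D4 75 2B B3 → 0xC742E4AFD4752BB3.
0xC742E4AFD4752BB3 = 14358290005845420979.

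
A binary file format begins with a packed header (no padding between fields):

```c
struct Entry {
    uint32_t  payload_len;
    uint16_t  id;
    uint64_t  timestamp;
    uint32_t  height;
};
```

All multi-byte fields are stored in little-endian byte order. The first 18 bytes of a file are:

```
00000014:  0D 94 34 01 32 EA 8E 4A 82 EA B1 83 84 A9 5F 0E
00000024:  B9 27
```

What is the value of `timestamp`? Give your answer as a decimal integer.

`timestamp` follows `payload_len` (4 B), `id` (2 B), so it starts at offset 4 + 2 = 6 and occupies 8 bytes.
Bytes at offsets 6..13: 8E 4A 82 EA B1 83 84 A9.
In little-endian order the low byte comes first in memory.
Reassemble most-significant byte first: A9 84 83 B1 EA 82 4A 8E → 0xA98483B1EA824A8E.
0xA98483B1EA824A8E = 12215032889502485134.

12215032889502485134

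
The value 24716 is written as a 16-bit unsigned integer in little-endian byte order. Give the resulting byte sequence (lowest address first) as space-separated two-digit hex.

8C 60

24716 in hexadecimal, padded to 16 bits, is 0x608C.
Split into bytes (most-significant first): 60 8C.
Little-endian stores the least-significant byte at the lowest address.
So at ascending addresses the bytes are 8C 60.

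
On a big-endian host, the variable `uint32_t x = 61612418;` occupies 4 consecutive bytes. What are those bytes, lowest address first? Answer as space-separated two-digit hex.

61612418 in hexadecimal, padded to 32 bits, is 0x03AC2182.
Split into bytes (most-significant first): 03 AC 21 82.
Big-endian stores the most-significant byte at the lowest address.
So the memory order matches the most-significant-first order: 03 AC 21 82.

03 AC 21 82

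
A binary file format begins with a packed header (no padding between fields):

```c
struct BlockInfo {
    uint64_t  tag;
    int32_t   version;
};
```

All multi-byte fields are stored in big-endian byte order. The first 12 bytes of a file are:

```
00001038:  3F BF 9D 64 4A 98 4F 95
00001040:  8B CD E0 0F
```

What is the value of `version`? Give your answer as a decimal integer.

`version` follows `tag` (8 bytes), so it starts at byte offset 8 and occupies 4 bytes.
Bytes at offsets 8..11: 8B CD E0 0F.
In big-endian order the high byte comes first in memory.
The bytes are already most-significant first: 0x8BCDE00F.
Top bit is set, so as a signed 32-bit value this is 0x8BCDE00F − 2^32 = -1949442033.

-1949442033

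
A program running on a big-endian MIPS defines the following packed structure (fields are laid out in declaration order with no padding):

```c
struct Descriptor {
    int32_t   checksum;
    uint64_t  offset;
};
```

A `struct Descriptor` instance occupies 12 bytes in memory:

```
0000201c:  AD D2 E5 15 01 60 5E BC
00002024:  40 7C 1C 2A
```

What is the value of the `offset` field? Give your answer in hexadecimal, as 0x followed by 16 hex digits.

0x01605EBC407C1C2A

`offset` follows `checksum` (4 bytes), so it starts at byte offset 4 and occupies 8 bytes.
Bytes at offsets 4..11: 01 60 5E BC 40 7C 1C 2A.
Big-endian: lowest address holds the most-significant byte.
The bytes are already most-significant first: 0x01605EBC407C1C2A.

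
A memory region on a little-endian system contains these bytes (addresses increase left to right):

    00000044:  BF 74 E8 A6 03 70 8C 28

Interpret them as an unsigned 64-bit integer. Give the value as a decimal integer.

Little-endian: lowest address holds the least-significant byte.
Reassemble most-significant byte first: 28 8C 70 03 A6 E8 74 BF → 0x288C7003A6E874BF.
0x288C7003A6E874BF = 2921833419244074175.

2921833419244074175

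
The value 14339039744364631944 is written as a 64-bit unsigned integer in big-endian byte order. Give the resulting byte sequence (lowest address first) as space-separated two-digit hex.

14339039744364631944 in hexadecimal, padded to 64 bits, is 0xC6FE80AD0F0FD788.
Split into bytes (most-significant first): C6 FE 80 AD 0F 0F D7 88.
Big-endian stores the most-significant byte at the lowest address.
So the memory order matches the most-significant-first order: C6 FE 80 AD 0F 0F D7 88.

C6 FE 80 AD 0F 0F D7 88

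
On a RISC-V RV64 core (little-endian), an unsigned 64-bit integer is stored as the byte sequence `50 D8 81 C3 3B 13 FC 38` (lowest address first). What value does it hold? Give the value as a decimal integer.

4106178107659114576

Little-endian stores the least-significant byte at the lowest address.
Reassemble most-significant byte first: 38 FC 13 3B C3 81 D8 50 → 0x38FC133BC381D850.
0x38FC133BC381D850 = 4106178107659114576.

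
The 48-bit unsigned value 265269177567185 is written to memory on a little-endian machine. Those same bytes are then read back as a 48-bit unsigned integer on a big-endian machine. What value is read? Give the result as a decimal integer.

265269177567185 in 48-bit hexadecimal is 0xF142CB1947D1.
Stored little-endian, the bytes at ascending addresses are D1 47 19 CB 42 F1.
Read back as big-endian, the last byte is least significant, giving 0xD14719CB42F1.
0xD14719CB42F1 = 230103305634545.

230103305634545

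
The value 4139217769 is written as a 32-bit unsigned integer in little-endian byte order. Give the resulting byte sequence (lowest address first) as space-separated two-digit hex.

4139217769 in hexadecimal, padded to 32 bits, is 0xF6B77369.
Split into bytes (most-significant first): F6 B7 73 69.
Little-endian stores the least-significant byte at the lowest address.
So at ascending addresses the bytes are 69 73 B7 F6.

69 73 B7 F6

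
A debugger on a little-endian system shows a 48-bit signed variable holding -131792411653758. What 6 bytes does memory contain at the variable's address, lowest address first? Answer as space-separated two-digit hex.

Two's complement of -131792411653758 in 48 bits: 131792411653758 = 0x77DD4FE1767E; invert → 0x8822B01E8981; add 1 → 0x8822B01E8982.
Split into bytes (most-significant first): 88 22 B0 1E 89 82.
Little-endian stores the least-significant byte at the lowest address.
So at ascending addresses the bytes are 82 89 1E B0 22 88.

82 89 1E B0 22 88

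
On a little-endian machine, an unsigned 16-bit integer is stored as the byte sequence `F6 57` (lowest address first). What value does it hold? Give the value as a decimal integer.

Little-endian: lowest address holds the least-significant byte.
Reassemble most-significant byte first: 57 F6 → 0x57F6.
0x57F6 = 22518.

22518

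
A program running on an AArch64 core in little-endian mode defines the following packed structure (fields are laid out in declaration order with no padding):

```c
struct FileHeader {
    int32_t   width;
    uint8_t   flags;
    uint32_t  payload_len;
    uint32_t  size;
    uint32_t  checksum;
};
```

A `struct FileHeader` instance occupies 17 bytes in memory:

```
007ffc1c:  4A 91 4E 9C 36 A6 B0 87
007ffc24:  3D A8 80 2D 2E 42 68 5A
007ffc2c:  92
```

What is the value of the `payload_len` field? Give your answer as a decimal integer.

1032302758

`payload_len` follows `width` (4 B), `flags` (1 B), so it starts at offset 4 + 1 = 5 and occupies 4 bytes.
Bytes at offsets 5..8: A6 B0 87 3D.
Little-endian stores the least-significant byte at the lowest address.
Reassemble most-significant byte first: 3D 87 B0 A6 → 0x3D87B0A6.
0x3D87B0A6 = 1032302758.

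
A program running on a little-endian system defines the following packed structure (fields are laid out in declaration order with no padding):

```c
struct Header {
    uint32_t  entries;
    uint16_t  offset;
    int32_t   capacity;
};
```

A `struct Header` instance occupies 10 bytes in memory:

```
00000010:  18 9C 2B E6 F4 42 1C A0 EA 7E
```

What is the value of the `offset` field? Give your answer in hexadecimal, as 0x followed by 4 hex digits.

0x42F4

`offset` follows `entries` (4 bytes), so it starts at byte offset 4 and occupies 2 bytes.
Bytes at offsets 4..5: F4 42.
In little-endian order the low byte comes first in memory.
Reassemble most-significant byte first: 42 F4 → 0x42F4.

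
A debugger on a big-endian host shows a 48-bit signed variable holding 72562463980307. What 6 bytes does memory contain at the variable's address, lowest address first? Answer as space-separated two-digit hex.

41 FE C3 E3 BB 13

72562463980307 in hexadecimal, padded to 48 bits, is 0x41FEC3E3BB13.
Split into bytes (most-significant first): 41 FE C3 E3 BB 13.
Big-endian stores the most-significant byte at the lowest address.
So the memory order matches the most-significant-first order: 41 FE C3 E3 BB 13.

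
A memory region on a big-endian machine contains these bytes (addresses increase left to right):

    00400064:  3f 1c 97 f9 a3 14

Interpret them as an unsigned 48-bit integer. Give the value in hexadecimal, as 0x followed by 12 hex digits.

In big-endian order the high byte comes first in memory.
The bytes are already most-significant first: 0x3F1C97F9A314.

0x3F1C97F9A314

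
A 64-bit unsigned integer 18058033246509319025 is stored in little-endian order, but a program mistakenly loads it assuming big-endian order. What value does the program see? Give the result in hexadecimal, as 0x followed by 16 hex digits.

0x71C361E88F059BFA

18058033246509319025 in 64-bit hexadecimal is 0xFA9B058FE861C371.
Stored little-endian, the bytes at ascending addresses are 71 C3 61 E8 8F 05 9B FA.
Read back as big-endian, the last byte is least significant, giving 0x71C361E88F059BFA.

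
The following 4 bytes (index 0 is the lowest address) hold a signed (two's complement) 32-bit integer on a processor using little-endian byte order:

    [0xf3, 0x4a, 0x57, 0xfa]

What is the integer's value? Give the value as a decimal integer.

-94942477

Little-endian stores the least-significant byte at the lowest address.
Reassemble most-significant byte first: FA 57 4A F3 → 0xFA574AF3.
Top bit is set, so as a signed 32-bit value this is 0xFA574AF3 − 2^32 = -94942477.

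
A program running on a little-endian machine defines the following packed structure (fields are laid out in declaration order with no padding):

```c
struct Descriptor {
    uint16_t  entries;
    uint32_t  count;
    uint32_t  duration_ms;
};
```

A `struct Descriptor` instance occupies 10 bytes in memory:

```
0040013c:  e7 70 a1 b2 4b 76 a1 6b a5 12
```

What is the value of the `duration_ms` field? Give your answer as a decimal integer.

`duration_ms` follows `entries` (2 B), `count` (4 B), so it starts at offset 2 + 4 = 6 and occupies 4 bytes.
Bytes at offsets 6..9: A1 6B A5 12.
In little-endian order the low byte comes first in memory.
Reassemble most-significant byte first: 12 A5 6B A1 → 0x12A56BA1.
0x12A56BA1 = 312830881.

312830881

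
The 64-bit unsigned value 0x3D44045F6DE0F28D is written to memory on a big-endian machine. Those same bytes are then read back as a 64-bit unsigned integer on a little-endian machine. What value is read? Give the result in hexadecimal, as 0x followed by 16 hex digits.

0x8DF2E06D5F04443D

Stored big-endian, the bytes at ascending addresses are 3D 44 04 5F 6D E0 F2 8D.
Read back as little-endian, the first byte is least significant, giving 0x8DF2E06D5F04443D.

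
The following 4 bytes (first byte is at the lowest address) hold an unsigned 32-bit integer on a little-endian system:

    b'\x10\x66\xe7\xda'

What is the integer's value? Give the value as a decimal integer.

3672598032

Little-endian stores the least-significant byte at the lowest address.
Reassemble most-significant byte first: DA E7 66 10 → 0xDAE76610.
0xDAE76610 = 3672598032.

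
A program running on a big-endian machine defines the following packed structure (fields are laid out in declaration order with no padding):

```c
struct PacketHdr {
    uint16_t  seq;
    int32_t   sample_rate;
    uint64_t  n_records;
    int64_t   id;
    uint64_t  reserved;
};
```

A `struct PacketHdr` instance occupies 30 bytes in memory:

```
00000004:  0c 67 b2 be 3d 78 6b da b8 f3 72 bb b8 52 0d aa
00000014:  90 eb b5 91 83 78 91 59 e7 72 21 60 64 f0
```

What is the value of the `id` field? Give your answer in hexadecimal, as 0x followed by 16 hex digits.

`id` follows `seq` (2 B), `sample_rate` (4 B), `n_records` (8 B), so it starts at offset 2 + 4 + 8 = 14 and occupies 8 bytes.
Bytes at offsets 14..21: 0D AA 90 EB B5 91 83 78.
Big-endian: lowest address holds the most-significant byte.
The bytes are already most-significant first: 0x0DAA90EBB5918378.

0x0DAA90EBB5918378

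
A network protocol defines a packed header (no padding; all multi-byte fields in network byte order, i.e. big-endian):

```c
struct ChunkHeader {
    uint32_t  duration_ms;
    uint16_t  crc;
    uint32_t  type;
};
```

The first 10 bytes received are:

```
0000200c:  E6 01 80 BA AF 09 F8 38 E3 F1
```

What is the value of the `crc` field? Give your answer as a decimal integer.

44809

`crc` follows `duration_ms` (4 bytes), so it starts at byte offset 4 and occupies 2 bytes.
Bytes at offsets 4..5: AF 09.
Big-endian stores the most-significant byte at the lowest address.
The bytes are already most-significant first: 0xAF09.
0xAF09 = 44809.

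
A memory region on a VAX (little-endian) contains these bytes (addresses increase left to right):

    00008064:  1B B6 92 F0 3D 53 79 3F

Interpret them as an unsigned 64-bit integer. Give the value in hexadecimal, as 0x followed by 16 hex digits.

0x3F79533DF092B61B

In little-endian order the low byte comes first in memory.
Reassemble most-significant byte first: 3F 79 53 3D F0 92 B6 1B → 0x3F79533DF092B61B.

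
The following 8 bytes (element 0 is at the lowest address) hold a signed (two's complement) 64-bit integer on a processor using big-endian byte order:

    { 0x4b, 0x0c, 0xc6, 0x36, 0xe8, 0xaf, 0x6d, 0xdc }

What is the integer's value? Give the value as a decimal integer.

5407915191699467740

Big-endian: lowest address holds the most-significant byte.
The bytes are already most-significant first: 0x4B0CC636E8AF6DDC.
0x4B0CC636E8AF6DDC = 5407915191699467740.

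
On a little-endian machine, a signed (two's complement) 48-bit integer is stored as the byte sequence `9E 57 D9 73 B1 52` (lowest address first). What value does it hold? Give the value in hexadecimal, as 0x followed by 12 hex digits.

0x52B173D9579E

In little-endian order the low byte comes first in memory.
Reassemble most-significant byte first: 52 B1 73 D9 57 9E → 0x52B173D9579E.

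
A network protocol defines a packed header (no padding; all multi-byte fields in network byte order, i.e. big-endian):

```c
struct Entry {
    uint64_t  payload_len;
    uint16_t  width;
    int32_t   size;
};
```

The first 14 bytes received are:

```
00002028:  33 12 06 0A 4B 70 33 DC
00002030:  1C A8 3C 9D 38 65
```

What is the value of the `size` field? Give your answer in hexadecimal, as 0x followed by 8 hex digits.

0x3C9D3865

`size` follows `payload_len` (8 B), `width` (2 B), so it starts at offset 8 + 2 = 10 and occupies 4 bytes.
Bytes at offsets 10..13: 3C 9D 38 65.
Big-endian stores the most-significant byte at the lowest address.
The bytes are already most-significant first: 0x3C9D3865.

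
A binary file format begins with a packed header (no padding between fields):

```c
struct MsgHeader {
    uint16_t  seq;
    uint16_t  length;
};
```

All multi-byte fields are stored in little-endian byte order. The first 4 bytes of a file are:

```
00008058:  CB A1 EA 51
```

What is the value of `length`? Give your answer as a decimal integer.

`length` follows `seq` (2 bytes), so it starts at byte offset 2 and occupies 2 bytes.
Bytes at offsets 2..3: EA 51.
Little-endian: lowest address holds the least-significant byte.
Reassemble most-significant byte first: 51 EA → 0x51EA.
0x51EA = 20970.

20970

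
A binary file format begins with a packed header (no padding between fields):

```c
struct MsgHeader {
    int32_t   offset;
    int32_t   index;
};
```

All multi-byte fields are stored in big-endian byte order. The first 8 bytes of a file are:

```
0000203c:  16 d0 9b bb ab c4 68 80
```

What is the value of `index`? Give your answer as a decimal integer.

`index` follows `offset` (4 bytes), so it starts at byte offset 4 and occupies 4 bytes.
Bytes at offsets 4..7: AB C4 68 80.
Big-endian stores the most-significant byte at the lowest address.
The bytes are already most-significant first: 0xABC46880.
Top bit is set, so as a signed 32-bit value this is 0xABC46880 − 2^32 = -1413191552.

-1413191552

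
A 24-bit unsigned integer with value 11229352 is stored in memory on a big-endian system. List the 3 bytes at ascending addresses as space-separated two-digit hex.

11229352 in hexadecimal, padded to 24 bits, is 0xAB58A8.
Split into bytes (most-significant first): AB 58 A8.
Big-endian: lowest address holds the most-significant byte.
So the memory order matches the most-significant-first order: AB 58 A8.

AB 58 A8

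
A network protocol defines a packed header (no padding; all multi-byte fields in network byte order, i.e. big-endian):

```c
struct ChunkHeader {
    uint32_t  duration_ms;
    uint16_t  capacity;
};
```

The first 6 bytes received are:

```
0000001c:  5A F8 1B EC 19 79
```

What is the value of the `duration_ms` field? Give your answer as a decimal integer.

1526209516

`duration_ms` is the first field, at byte offset 0, occupying 4 bytes.
Bytes at offsets 0..3: 5A F8 1B EC.
In big-endian order the high byte comes first in memory.
The bytes are already most-significant first: 0x5AF81BEC.
0x5AF81BEC = 1526209516.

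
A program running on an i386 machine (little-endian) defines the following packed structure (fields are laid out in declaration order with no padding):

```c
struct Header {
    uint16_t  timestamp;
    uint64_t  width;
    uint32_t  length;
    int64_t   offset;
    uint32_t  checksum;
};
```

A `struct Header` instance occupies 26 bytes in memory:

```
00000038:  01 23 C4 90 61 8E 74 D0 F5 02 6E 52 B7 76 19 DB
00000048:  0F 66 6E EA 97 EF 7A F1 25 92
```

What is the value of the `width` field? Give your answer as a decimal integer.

`width` follows `timestamp` (2 bytes), so it starts at byte offset 2 and occupies 8 bytes.
Bytes at offsets 2..9: C4 90 61 8E 74 D0 F5 02.
Little-endian stores the least-significant byte at the lowest address.
Reassemble most-significant byte first: 02 F5 D0 74 8E 61 90 C4 → 0x02F5D0748E6190C4.
0x02F5D0748E6190C4 = 213305756393509060.

213305756393509060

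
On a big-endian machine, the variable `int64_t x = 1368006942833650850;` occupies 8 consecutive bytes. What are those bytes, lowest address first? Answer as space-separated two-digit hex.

1368006942833650850 in hexadecimal, padded to 64 bits, is 0x12FC231105DE2CA2.
Split into bytes (most-significant first): 12 FC 23 11 05 DE 2C A2.
In big-endian order the high byte comes first in memory.
So the memory order matches the most-significant-first order: 12 FC 23 11 05 DE 2C A2.

12 FC 23 11 05 DE 2C A2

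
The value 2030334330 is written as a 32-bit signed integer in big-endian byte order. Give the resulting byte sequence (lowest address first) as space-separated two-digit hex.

2030334330 in hexadecimal, padded to 32 bits, is 0x7904717A.
Split into bytes (most-significant first): 79 04 71 7A.
Big-endian stores the most-significant byte at the lowest address.
So the memory order matches the most-significant-first order: 79 04 71 7A.

79 04 71 7A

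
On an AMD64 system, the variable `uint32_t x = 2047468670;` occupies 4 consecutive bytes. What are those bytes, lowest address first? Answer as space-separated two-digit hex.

7E E4 09 7A

2047468670 in hexadecimal, padded to 32 bits, is 0x7A09E47E.
Split into bytes (most-significant first): 7A 09 E4 7E.
Little-endian stores the least-significant byte at the lowest address.
So at ascending addresses the bytes are 7E E4 09 7A.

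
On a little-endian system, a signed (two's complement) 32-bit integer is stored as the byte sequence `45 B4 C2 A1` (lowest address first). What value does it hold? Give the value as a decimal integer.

In little-endian order the low byte comes first in memory.
Reassemble most-significant byte first: A1 C2 B4 45 → 0xA1C2B445.
Top bit is set, so as a signed 32-bit value this is 0xA1C2B445 − 2^32 = -1581075387.

-1581075387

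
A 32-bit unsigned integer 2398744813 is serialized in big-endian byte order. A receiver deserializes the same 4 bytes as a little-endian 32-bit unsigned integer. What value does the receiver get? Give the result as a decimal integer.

2398744813 in 32-bit hexadecimal is 0x8EF9F0ED.
Stored big-endian, the bytes at ascending addresses are 8E F9 F0 ED.
Read back as little-endian, the first byte is least significant, giving 0xEDF0F98E.
0xEDF0F98E = 3991992718.

3991992718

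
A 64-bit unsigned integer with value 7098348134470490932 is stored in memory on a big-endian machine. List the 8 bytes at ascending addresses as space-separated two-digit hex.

7098348134470490932 in hexadecimal, padded to 64 bits, is 0x62826605072B9B34.
Split into bytes (most-significant first): 62 82 66 05 07 2B 9B 34.
Big-endian: lowest address holds the most-significant byte.
So the memory order matches the most-significant-first order: 62 82 66 05 07 2B 9B 34.

62 82 66 05 07 2B 9B 34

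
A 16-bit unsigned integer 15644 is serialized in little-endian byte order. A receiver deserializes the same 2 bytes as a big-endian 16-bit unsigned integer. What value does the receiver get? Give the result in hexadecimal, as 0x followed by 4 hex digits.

15644 in 16-bit hexadecimal is 0x3D1C.
Stored little-endian, the bytes at ascending addresses are 1C 3D.
Read back as big-endian, the last byte is least significant, giving 0x1C3D.

0x1C3D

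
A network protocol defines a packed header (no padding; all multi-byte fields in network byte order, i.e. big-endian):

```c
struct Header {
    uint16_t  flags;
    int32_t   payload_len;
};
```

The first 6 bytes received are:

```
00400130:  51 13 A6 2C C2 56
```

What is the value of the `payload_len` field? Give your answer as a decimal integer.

-1507016106

`payload_len` follows `flags` (2 bytes), so it starts at byte offset 2 and occupies 4 bytes.
Bytes at offsets 2..5: A6 2C C2 56.
In big-endian order the high byte comes first in memory.
The bytes are already most-significant first: 0xA62CC256.
Top bit is set, so as a signed 32-bit value this is 0xA62CC256 − 2^32 = -1507016106.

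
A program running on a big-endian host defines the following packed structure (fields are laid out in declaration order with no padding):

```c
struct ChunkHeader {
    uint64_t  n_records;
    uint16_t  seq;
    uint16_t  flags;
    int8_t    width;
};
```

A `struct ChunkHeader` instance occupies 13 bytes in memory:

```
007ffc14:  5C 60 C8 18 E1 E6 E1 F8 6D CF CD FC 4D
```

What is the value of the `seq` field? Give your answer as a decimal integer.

28111

`seq` follows `n_records` (8 bytes), so it starts at byte offset 8 and occupies 2 bytes.
Bytes at offsets 8..9: 6D CF.
Big-endian: lowest address holds the most-significant byte.
The bytes are already most-significant first: 0x6DCF.
0x6DCF = 28111.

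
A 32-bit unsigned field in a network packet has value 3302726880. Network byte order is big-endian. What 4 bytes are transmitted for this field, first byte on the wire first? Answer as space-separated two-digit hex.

3302726880 in hexadecimal, padded to 32 bits, is 0xC4DB9CE0.
Split into bytes (most-significant first): C4 DB 9C E0.
Big-endian: lowest address holds the most-significant byte.
So the memory order matches the most-significant-first order: C4 DB 9C E0.

C4 DB 9C E0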